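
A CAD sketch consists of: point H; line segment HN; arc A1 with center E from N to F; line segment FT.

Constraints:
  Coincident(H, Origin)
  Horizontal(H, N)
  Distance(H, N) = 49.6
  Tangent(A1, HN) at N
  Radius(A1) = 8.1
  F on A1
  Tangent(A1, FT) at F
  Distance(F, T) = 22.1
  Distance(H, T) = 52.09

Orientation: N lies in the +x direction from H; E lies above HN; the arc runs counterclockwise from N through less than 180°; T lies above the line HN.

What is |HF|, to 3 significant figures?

57.5

H is at the origin; HN is horizontal with |HN| = 49.6 and N on the +x side, so N = (49.6, 0.00). Tangency of A1 to HN means the radius EN is perpendicular to HN, so E = N + (0, 8.1) = (49.6, 8.10). Since EF ⟂ FT (tangency), |ET| = √(8.1² + 22.1²) = 23.5 regardless of where F sits on A1. So T lies on both circle(H, 52.09) and circle(E, 23.5); the above-HN intersection is T = (42.3, 30.5). F is the foot of the tangent from T: F = (56.0, 13.1).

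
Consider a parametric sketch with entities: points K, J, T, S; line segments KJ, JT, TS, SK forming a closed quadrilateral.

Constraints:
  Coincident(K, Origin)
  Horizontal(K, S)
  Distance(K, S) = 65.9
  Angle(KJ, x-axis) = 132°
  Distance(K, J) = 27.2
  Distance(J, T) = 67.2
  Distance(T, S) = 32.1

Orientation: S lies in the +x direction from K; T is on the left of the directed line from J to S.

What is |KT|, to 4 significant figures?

55.67

K is at the origin; K and S share the same y with |KS| = 65.9 and S in +x, so S = (65.9, 0). KJ runs at 132.0° with |KJ| = 27.2, so J = (-18.20, 20.21). T is determined by |JT| = 67.2 and |TS| = 32.1 together: it lies at the intersection of circle(J, 67.2) and circle(S, 32.1). With |JS| = 86.50, the foot of the radical line on JS is 63.40 from J and the perpendicular offset is √(67.2² − 63.40²) = 22.29. Taking the left-of-JS solution: T = (48.65, 27.07).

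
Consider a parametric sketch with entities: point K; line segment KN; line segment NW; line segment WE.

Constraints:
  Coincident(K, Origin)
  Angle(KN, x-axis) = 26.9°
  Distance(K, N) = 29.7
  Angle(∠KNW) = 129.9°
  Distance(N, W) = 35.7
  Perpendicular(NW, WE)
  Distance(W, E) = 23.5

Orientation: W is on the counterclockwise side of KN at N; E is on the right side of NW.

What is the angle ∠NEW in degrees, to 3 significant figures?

56.6°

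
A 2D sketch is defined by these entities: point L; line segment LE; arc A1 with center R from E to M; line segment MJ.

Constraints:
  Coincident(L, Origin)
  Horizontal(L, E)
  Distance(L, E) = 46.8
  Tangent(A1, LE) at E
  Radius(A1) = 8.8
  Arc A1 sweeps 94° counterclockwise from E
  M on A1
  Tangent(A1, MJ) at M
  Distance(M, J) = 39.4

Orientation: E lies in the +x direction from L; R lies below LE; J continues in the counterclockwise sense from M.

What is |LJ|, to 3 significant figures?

63.5

L is at the origin; LE is horizontal with |LE| = 46.8 and E on the +x side, so E = (46.8, 0.00). Tangency of A1 to LE means the radius RE is perpendicular to LE, so R = E + (0, -8.8) = (46.8, -8.80). On A1, E sits at bearing 90° from R; a 94° counterclockwise sweep puts M at bearing 184°, so M = R + 8.8·(cos 184°, sin 184°) = (38.0, -9.41). A1 meets MJ tangentially, so RM is at right angles to MJ, so MJ runs along (−sin 184°, cos 184°); with |MJ| = 39.4, J = (40.8, -48.7). Then |LJ| = |J − L| = 63.5.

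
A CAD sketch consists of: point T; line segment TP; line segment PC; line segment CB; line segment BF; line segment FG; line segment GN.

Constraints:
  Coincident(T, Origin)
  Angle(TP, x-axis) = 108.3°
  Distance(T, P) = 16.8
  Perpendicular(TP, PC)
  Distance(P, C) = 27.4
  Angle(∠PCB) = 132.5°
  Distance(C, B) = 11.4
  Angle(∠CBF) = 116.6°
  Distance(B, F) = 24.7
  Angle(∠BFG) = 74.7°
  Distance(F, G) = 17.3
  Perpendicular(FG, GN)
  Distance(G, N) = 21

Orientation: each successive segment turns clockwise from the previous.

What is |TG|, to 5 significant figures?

13.113

T is at the origin; TP runs at 108.3° with length 16.8, so P = (-5.2751, 15.950). TP ⟂ PC, so PC runs at 18.300°; with |PC| = 27.4, C = (20.739, 24.554). ∠PCB = 132.5° gives CB at -29.200° from the x-axis; with |CB| = 11.4, B = (30.690, 18.992). ∠CBF = 116.6° gives BF at -92.600° from the x-axis; with |BF| = 24.7, F = (29.570, -5.6824). ∠BFG = 74.7° gives FG at 162.10° from the x-axis; with |FG| = 17.3, G = (13.107, -0.36516). Then |TG| = |G − T| = 13.113.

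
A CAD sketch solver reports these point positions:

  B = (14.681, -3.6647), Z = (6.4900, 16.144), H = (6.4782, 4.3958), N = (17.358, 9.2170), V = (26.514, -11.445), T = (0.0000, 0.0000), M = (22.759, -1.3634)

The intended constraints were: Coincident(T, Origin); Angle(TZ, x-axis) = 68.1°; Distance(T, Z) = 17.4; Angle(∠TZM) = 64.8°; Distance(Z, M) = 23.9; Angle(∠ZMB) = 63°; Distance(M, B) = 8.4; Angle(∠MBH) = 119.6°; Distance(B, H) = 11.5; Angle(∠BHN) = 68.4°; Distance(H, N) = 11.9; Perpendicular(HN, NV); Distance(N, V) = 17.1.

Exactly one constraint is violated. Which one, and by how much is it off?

Distance(N, V) = 17.1 — off by 5.50.

T = (0.00, 0.00) ✓; TZ at 68.10° ✓; |TZ| = 17.40 ✓; ∠TZM = 64.80° ✓; |ZM| = 23.90 ✓; ∠ZMB = 63.00° ✓; |MB| = 8.399 ✓; ∠MBH = 119.6° ✓; |BH| = 11.50 ✓; ∠BHN = 68.40° ✓; |HN| = 11.90 ✓; ∠(HN, NV) = 90.00° ✓; |NV| = 22.60 ✗.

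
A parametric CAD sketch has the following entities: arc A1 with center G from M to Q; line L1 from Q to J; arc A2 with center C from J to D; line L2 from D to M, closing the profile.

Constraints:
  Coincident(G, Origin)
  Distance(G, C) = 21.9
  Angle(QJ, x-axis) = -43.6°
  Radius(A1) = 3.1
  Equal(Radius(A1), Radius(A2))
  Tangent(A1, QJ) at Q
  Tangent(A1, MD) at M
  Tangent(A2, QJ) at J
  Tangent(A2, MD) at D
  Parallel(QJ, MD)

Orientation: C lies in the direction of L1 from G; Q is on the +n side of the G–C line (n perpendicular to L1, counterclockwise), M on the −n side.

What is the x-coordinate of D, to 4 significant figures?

13.72

Tangency of A1 to both parallel lines with radius 3.1 puts Q and M at G ± 3.1·n: Q = (2.138, 2.245), M = (-2.138, -2.245). Equal radii place J and D the same way about C: J = C + 3.1·n = (18.00, -12.86), D = C − 3.1·n = (13.72, -17.35). So D.x = 13.72.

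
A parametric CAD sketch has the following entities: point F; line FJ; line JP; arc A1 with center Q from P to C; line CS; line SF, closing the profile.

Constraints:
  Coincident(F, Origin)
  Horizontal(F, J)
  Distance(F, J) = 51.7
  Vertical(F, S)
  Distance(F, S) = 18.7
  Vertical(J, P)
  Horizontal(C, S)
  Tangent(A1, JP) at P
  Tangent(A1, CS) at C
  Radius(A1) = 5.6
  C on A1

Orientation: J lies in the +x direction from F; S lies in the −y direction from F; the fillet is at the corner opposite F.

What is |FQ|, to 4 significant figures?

47.93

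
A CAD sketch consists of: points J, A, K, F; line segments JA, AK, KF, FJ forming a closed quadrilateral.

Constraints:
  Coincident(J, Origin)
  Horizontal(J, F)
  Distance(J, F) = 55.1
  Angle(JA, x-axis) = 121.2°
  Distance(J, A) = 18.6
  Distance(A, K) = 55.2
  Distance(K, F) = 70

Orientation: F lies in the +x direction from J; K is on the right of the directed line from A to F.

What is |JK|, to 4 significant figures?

39.02

Checks: |AK| = 55.20 ✓; |KF| = 70.00 ✓.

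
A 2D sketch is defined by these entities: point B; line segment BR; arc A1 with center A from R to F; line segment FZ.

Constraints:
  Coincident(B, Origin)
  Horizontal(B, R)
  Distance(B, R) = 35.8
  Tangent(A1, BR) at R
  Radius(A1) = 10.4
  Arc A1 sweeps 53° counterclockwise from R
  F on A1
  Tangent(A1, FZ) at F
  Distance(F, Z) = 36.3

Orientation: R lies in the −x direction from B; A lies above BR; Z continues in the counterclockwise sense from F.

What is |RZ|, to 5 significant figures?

44.798

B is at the origin; BR is horizontal with |BR| = 35.8 and R on the −x side, so R = (-35.800, 0.0000). The tangent condition forces AR to be normal to BR, so A = R + (0, 10.4) = (-35.800, 10.400). On A1, R sits at bearing -90° from A; a 53° counterclockwise sweep puts F at bearing -37°, so F = A + 10.4·(cos -37°, sin -37°) = (-27.494, 4.1411). A1 meets FZ tangentially, so AF is at right angles to FZ, so FZ runs along (−sin -37°, cos -37°); with |FZ| = 36.3, Z = (-5.6483, 33.132). Then |RZ| = |Z − R| = 44.798.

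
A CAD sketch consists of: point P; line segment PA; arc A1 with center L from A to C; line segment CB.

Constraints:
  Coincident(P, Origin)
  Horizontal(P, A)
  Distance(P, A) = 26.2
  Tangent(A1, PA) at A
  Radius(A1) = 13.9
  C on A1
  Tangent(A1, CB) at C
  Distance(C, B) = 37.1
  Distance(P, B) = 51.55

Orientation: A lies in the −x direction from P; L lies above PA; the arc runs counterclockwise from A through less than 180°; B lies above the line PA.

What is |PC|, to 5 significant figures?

18.150

Checks: P = (0.00, 0.00) ✓; |LC| = 13.90 ✓; ∠(LC, CB) = 90.00° ✓; |CB| = 37.10 ✓; |PB| = 51.55 ✓.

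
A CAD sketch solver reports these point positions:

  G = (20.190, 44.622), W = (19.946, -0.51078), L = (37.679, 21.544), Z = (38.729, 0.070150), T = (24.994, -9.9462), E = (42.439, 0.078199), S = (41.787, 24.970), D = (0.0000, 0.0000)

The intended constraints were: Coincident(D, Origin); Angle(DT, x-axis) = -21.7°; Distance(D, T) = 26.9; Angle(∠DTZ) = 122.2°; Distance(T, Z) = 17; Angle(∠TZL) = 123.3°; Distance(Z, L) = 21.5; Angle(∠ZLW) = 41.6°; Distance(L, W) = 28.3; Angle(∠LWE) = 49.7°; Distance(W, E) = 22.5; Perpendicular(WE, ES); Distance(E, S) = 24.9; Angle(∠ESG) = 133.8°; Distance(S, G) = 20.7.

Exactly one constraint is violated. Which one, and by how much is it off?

Distance(S, G) = 20.7 — off by 8.50.

D = (0.00, 0.00) ✓; DT at -21.70° ✓; |DT| = 26.90 ✓; ∠DTZ = 122.2° ✓; |TZ| = 17.00 ✓; ∠TZL = 123.3° ✓; |ZL| = 21.50 ✓; ∠ZLW = 41.60° ✓; |LW| = 28.30 ✓; ∠LWE = 49.70° ✓; |WE| = 22.50 ✓; ∠(WE, ES) = 90.00° ✓; |ES| = 24.90 ✓; ∠ESG = 133.8° ✓; |SG| = 29.20 ✗.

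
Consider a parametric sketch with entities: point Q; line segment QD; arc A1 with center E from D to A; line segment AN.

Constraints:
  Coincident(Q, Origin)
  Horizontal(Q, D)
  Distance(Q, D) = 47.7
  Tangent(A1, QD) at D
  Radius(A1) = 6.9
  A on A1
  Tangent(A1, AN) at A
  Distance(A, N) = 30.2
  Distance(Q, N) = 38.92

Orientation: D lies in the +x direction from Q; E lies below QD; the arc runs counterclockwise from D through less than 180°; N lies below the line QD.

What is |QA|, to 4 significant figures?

41.96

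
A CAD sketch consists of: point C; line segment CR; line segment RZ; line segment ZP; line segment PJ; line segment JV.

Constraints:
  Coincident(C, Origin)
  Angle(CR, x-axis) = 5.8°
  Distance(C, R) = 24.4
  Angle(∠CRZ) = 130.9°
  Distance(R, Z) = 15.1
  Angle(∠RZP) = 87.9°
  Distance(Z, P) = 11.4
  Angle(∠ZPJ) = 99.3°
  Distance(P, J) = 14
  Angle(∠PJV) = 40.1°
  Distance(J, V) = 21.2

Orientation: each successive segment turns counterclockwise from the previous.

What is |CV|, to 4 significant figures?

37.49

∠ZPJ = 99.3° gives PJ at -132.3° from the x-axis; with |PJ| = 14.0, J = (13.97, 10.67). ∠PJV = 40.1° gives JV at 7.600° from the x-axis; with |JV| = 21.2, V = (34.99, 13.48). Then |CV| = |V − C| = 37.49.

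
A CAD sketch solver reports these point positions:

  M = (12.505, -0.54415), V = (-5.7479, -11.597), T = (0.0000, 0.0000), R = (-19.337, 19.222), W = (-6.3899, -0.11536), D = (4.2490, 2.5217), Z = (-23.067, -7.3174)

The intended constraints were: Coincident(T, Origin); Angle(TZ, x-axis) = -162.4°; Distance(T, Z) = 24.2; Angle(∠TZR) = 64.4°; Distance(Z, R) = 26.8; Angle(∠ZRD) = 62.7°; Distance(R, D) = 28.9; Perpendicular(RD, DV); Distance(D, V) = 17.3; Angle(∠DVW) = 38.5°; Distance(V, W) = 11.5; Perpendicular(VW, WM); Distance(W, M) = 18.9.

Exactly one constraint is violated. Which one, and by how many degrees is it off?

Perpendicular(VW, WM) — off by 4.50°.

T = (0.00, 0.00) ✓; TZ at -162.4° ✓; |TZ| = 24.20 ✓; ∠TZR = 64.40° ✓; |ZR| = 26.80 ✓; ∠ZRD = 62.70° ✓; |RD| = 28.90 ✓; ∠(RD, DV) = 90.00° ✓; |DV| = 17.30 ✓; ∠DVW = 38.50° ✓; |VW| = 11.50 ✓; ∠(VW, WM) = 94.50° ✗; |WM| = 18.90 ✓.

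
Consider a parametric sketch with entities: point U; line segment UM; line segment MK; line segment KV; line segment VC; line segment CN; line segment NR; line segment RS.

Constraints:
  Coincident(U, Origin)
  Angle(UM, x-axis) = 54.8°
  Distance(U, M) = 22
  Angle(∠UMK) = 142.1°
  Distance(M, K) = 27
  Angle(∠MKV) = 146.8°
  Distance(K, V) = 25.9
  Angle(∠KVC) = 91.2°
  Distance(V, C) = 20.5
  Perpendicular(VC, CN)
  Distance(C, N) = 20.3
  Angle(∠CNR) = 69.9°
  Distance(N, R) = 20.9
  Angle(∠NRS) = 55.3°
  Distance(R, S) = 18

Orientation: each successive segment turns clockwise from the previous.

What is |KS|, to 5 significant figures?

28.214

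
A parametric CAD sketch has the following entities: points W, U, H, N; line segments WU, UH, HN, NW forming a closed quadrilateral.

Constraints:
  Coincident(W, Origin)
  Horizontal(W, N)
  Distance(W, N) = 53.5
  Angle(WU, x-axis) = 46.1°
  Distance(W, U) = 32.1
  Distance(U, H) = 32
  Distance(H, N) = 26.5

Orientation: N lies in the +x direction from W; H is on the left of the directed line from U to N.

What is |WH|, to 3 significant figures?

60.2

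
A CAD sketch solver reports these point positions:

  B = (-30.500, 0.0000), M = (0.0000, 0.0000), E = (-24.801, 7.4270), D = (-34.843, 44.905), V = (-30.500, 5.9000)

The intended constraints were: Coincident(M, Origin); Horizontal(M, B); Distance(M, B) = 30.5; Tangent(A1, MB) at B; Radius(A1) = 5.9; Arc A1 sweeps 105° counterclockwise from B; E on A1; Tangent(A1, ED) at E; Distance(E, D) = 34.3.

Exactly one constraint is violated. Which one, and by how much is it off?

Distance(E, D) = 34.3 — off by 4.50.

M = (0.00, 0.00) ✓; M.y = 0.00, B.y = 0.00 ✓; |MB| = 30.50 ✓; ∠(VB, BM) = 90.00° ✓; |VB| = 5.900 ✓; bearing(V→E) − bearing(V→B) = 105.0° ✓; |VE| = 5.900 ✓; ∠(VE, ED) = 90.00° ✓; |ED| = 38.80 ✗.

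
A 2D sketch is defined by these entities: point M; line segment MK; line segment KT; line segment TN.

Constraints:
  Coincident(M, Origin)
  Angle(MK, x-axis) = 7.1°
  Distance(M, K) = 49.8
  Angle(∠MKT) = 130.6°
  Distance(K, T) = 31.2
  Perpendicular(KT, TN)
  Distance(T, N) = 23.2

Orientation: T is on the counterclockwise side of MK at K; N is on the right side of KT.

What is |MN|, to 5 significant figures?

88.139

M is at the origin; MK runs at 7.1° with length 49.8, so K = 49.8·(cos 7.1°, sin 7.1°) = (49.418, 6.1554). ∠MKT = 130.6°, so KT runs at 7.1° + (180° − 130.6°) = 56.500° from the x-axis; with |KT| = 31.2, T = K + 31.2·(cos 56.500°, sin 56.500°) = (66.639, 32.173). The perpendicularity gives TN at right angles to KT; with |TN| = 23.2 on the right of KT, N = T + 23.2·(0.83389, -0.55194) = (85.985, 19.368). Then |MN| = |N − M| = 88.139.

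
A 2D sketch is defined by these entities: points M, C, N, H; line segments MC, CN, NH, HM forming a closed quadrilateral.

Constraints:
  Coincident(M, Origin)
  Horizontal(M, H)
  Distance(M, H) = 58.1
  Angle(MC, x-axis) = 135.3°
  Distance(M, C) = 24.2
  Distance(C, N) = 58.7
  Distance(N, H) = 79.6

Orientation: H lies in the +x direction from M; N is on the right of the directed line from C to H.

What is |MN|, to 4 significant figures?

42.43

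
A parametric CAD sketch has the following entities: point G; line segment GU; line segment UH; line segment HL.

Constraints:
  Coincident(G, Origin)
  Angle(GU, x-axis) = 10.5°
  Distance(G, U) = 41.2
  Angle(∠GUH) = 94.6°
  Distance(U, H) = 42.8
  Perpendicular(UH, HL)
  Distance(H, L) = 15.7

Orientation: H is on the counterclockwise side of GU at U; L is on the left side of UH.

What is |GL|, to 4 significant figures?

52.62

∠GUH = 94.6°, so UH runs at 10.5° + (180° − 94.6°) = 95.90° from the x-axis; with |UH| = 42.8, H = U + 42.8·(cos 95.90°, sin 95.90°) = (36.11, 50.08). UH ⟂ HL; with |HL| = 15.7 on the left of UH, L = H + 15.7·(-0.9947, -0.1028) = (20.49, 48.47). Then |GL| = |L − G| = 52.62.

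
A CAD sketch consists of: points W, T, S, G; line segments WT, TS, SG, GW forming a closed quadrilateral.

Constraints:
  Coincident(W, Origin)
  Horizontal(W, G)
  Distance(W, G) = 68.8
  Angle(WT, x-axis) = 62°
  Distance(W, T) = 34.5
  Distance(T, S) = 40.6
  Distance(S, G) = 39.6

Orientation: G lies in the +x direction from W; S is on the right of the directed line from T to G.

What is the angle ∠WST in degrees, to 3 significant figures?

55.7°

Checks: |TS| = 40.60 ✓; |SG| = 39.60 ✓.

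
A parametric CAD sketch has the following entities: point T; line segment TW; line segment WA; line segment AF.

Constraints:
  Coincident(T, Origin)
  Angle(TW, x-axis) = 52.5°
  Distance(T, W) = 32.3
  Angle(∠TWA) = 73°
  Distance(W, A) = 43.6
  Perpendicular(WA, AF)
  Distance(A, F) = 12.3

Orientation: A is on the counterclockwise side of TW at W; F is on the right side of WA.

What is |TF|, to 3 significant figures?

55.1

T is at the origin; TW runs at 52.5° with length 32.3, so W = 32.3·(cos 52.5°, sin 52.5°) = (19.7, 25.6). ∠TWA = 73.0°, so WA runs at 52.5° + (180° − 73.0°) = 160° from the x-axis; with |WA| = 43.6, A = W + 43.6·(cos 160°, sin 160°) = (-21.2, 40.9). WA is perpendicular to AF; with |AF| = 12.3 on the right of WA, F = A + 12.3·(0.350, 0.937) = (-16.9, 52.4). Then |TF| = |F − T| = 55.1.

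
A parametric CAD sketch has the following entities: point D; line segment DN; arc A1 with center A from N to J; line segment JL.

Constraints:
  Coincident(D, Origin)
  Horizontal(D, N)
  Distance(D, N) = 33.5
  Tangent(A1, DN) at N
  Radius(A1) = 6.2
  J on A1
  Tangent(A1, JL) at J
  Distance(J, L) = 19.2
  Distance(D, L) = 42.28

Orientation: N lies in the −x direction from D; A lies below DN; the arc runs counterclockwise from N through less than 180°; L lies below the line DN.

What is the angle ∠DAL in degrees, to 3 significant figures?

99.2°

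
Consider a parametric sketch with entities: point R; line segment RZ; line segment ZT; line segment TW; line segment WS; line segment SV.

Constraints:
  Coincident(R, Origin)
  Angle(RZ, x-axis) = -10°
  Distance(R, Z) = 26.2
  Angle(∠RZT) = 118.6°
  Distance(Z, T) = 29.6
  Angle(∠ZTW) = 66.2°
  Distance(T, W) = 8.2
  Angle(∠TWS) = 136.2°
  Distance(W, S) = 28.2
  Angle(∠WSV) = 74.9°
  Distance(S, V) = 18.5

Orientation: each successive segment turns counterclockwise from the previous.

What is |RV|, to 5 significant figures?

25.341

R is at the origin; RZ runs at -10.0° with length 26.2, so Z = (25.802, -4.5496). ∠RZT = 118.6° gives ZT at 51.400° from the x-axis; with |ZT| = 29.6, T = (44.269, 18.583). ∠ZTW = 66.2° gives TW at 165.20° from the x-axis; with |TW| = 8.2, W = (36.341, 20.678). ∠TWS = 136.2° gives WS at -151.00° from the x-axis; with |WS| = 28.2, S = (11.677, 7.0064). ∠WSV = 74.9° gives SV at -45.900° from the x-axis; with |SV| = 18.5, V = (24.551, -6.2789). Then |RV| = |V − R| = 25.341.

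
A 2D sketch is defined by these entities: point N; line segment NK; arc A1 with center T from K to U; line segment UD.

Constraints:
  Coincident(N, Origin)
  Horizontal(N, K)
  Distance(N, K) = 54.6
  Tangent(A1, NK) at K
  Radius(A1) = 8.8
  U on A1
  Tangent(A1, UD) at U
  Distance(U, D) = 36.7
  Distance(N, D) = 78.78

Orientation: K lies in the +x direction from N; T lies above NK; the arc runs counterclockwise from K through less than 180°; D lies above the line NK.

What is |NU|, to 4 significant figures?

63.97

N is at the origin; NK is horizontal with |NK| = 54.6 and K on the +x side, so K = (54.60, 0.000). Since A1 is tangent to NK there, TK ⟂ NK, so T = K + (0, 8.8) = (54.60, 8.800). Since TU ⟂ UD (tangency), |TD| = √(8.8² + 36.7²) = 37.74 regardless of where U sits on A1. So D lies on both circle(N, 78.78) and circle(T, 37.74); the above-NK intersection is D = (64.51, 45.22). U is the foot of the tangent from D: U = (63.40, 8.532).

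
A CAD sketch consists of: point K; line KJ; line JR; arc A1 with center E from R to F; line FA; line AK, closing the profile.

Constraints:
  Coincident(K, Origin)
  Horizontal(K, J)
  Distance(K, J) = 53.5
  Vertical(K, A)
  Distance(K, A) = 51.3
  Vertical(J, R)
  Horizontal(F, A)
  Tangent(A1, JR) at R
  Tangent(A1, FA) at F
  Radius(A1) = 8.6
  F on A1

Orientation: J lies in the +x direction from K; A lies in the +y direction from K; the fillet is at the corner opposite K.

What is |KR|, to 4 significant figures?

68.45

K is at the origin; KJ is horizontal with |KJ| = 53.5 and J on the +x side, so J = (53.50, 0.000). KA is vertical with |KA| = 51.3 and A on the +y side, so A = (0.000, 51.30). The virtual corner opposite K is at (53.50, 51.30). The tangent condition forces ER to be normal to JR and A1 meets FA tangentially, so EF is at right angles to FA, with radius 8.6, so the center E sits 8.6 in from both sides at E = (44.90, 42.70). That places the tangent points at R = (53.50, 42.70) on JR and F = (44.90, 51.30) on FA. Then |KR| = |R − K| = 68.45.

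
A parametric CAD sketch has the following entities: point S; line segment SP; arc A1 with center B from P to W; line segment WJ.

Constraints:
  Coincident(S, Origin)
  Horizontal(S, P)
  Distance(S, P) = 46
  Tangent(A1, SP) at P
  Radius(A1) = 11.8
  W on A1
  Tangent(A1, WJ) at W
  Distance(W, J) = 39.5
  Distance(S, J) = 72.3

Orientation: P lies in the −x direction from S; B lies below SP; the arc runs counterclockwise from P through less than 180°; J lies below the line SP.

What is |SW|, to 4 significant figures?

59.28

S is at the origin; S and P share the same y with |SP| = 46.0 and P on the −x side, so P = (-46.00, 0.000). Since A1 is tangent to SP there, BP ⟂ SP, so B = P + (0, -11.8) = (-46.00, -11.80). Since BW ⟂ WJ (tangency), |BJ| = √(11.8² + 39.5²) = 41.22 regardless of where W sits on A1. So J lies on both circle(S, 72.3) and circle(B, 41.22); the below-SP intersection is J = (-49.29, -52.89). W is the foot of the tangent from J: W = (-57.54, -14.26).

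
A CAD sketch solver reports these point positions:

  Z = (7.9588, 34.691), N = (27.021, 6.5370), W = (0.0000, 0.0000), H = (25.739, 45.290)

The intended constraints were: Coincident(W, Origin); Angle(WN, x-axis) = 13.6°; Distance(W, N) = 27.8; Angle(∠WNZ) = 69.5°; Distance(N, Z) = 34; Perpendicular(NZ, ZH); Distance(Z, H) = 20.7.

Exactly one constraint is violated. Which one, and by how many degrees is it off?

Perpendicular(NZ, ZH) — off by 3.30°.

W = (0.00, 0.00) ✓; WN at 13.60° ✓; |WN| = 27.80 ✓; ∠WNZ = 69.50° ✓; |NZ| = 34.00 ✓; ∠(NZ, ZH) = 93.30° ✗; |ZH| = 20.70 ✓.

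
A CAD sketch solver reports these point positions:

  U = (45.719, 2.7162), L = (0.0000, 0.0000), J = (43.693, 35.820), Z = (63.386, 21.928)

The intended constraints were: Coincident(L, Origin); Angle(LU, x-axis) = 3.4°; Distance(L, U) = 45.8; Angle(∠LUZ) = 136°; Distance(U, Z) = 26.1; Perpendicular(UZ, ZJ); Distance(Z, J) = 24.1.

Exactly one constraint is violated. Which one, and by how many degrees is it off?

Perpendicular(UZ, ZJ) — off by 7.40°.

L = (0.00, 0.00) ✓; LU at 3.400° ✓; |LU| = 45.80 ✓; ∠LUZ = 136.0° ✓; |UZ| = 26.10 ✓; ∠(UZ, ZJ) = 97.40° ✗; |ZJ| = 24.10 ✓.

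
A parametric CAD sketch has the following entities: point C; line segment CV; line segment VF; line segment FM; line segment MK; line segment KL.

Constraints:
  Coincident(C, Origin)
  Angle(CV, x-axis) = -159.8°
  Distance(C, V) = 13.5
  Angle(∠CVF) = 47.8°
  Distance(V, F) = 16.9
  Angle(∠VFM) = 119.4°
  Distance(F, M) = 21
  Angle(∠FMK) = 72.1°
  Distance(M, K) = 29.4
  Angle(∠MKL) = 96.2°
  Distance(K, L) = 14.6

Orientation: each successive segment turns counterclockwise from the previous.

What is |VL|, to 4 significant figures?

11.90

C is at the origin; CV runs at -159.8° with length 13.5, so V = (-12.67, -4.662). ∠CVF = 47.8° gives VF at -27.60° from the x-axis; with |VF| = 16.9, F = (2.307, -12.49). ∠VFM = 119.4° gives FM at 33.00° from the x-axis; with |FM| = 21.0, M = (19.92, -1.054). ∠FMK = 72.1° gives MK at 140.9° from the x-axis; with |MK| = 29.4, K = (-2.896, 17.49). ∠MKL = 96.2° gives KL at -135.3° from the x-axis; with |KL| = 14.6, L = (-13.27, 7.218). Then |VL| = |L − V| = 11.90.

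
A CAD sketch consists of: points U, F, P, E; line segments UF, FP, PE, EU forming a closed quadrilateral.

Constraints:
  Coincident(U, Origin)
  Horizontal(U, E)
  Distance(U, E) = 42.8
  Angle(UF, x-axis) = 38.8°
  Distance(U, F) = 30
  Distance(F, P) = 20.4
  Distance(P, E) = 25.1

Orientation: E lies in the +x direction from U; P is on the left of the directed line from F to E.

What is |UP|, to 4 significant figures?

49.60

U is at the origin; UE is horizontal with |UE| = 42.8 and E in +x, so E = (42.8, 0). UF runs at 38.8° with |UF| = 30.0, so F = (23.38, 18.80). P is determined by |FP| = 20.4 and |PE| = 25.1 together: it lies at the intersection of circle(F, 20.4) and circle(E, 25.1). With |FE| = 27.03, the foot of the radical line on FE is 9.558 from F and the perpendicular offset is √(20.4² − 9.558²) = 18.02. Taking the left-of-FE solution: P = (42.78, 25.10).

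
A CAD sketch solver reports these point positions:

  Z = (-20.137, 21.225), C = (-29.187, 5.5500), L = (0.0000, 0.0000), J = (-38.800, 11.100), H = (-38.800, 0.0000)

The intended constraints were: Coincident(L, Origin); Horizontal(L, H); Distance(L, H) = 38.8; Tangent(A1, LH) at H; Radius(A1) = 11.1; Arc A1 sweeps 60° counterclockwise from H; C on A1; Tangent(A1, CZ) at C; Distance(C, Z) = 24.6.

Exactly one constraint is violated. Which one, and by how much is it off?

Distance(C, Z) = 24.6 — off by 6.50.

L = (0.00, 0.00) ✓; L.y = 0.00, H.y = 0.00 ✓; |LH| = 38.80 ✓; ∠(JH, HL) = 90.00° ✓; |JH| = 11.10 ✓; bearing(J→C) − bearing(J→H) = 60.00° ✓; |JC| = 11.10 ✓; ∠(JC, CZ) = 90.00° ✓; |CZ| = 18.10 ✗.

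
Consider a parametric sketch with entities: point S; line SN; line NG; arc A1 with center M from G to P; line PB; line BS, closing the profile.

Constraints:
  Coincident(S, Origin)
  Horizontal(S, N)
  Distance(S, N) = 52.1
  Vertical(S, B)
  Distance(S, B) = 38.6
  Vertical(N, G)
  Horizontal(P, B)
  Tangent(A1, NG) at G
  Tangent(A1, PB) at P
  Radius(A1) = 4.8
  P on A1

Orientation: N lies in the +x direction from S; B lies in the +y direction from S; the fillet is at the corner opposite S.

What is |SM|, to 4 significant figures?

58.14

S is at the origin; SN is horizontal with |SN| = 52.1 and N on the +x side, so N = (52.10, 0.000). SB is vertical with |SB| = 38.6 and B on the +y side, so B = (0.000, 38.60). The virtual corner opposite S is at (52.10, 38.60). The tangent condition forces MG to be normal to NG and the tangent condition forces MP to be normal to PB, with radius 4.8, so the center M sits 4.8 in from both sides at M = (47.30, 33.80). Then |SM| = |M − S| = 58.14.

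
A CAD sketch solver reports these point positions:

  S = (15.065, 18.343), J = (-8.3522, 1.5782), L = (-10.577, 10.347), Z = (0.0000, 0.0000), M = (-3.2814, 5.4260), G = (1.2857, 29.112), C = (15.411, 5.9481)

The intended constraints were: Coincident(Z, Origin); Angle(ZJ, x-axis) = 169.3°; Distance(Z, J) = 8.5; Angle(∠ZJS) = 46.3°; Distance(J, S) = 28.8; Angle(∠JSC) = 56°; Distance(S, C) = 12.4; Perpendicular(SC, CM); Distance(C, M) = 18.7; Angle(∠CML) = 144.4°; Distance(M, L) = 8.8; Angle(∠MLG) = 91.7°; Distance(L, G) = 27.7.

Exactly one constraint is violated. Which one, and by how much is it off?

Distance(L, G) = 27.7 — off by 5.50.

Z = (0.00, 0.00) ✓; ZJ at 169.3° ✓; |ZJ| = 8.500 ✓; ∠ZJS = 46.30° ✓; |JS| = 28.80 ✓; ∠JSC = 56.00° ✓; |SC| = 12.40 ✓; ∠(SC, CM) = 90.00° ✓; |CM| = 18.70 ✓; ∠CML = 144.4° ✓; |ML| = 8.800 ✓; ∠MLG = 91.70° ✓; |LG| = 22.20 ✗.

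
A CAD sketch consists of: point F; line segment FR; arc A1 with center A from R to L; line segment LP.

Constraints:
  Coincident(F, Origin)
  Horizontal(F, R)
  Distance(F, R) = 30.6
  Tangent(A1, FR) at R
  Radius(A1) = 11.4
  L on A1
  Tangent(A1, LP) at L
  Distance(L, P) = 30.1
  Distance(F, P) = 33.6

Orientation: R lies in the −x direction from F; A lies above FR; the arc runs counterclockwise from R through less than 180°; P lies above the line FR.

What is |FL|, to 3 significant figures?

21.4

Checks: |AL| = 11.40 ✓; ∠(AL, LP) = 90.00° ✓; |LP| = 30.10 ✓; |FP| = 33.60 ✓.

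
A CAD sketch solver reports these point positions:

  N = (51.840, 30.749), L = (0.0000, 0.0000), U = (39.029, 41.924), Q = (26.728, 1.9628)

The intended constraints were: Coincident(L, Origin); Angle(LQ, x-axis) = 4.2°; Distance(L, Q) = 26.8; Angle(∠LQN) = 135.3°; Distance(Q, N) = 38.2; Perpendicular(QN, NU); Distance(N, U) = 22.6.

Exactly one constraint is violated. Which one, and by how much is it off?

Distance(N, U) = 22.6 — off by 5.60.

L = (0.00, 0.00) ✓; LQ at 4.200° ✓; |LQ| = 26.80 ✓; ∠LQN = 135.3° ✓; |QN| = 38.20 ✓; ∠(QN, NU) = 90.00° ✓; |NU| = 17.00 ✗.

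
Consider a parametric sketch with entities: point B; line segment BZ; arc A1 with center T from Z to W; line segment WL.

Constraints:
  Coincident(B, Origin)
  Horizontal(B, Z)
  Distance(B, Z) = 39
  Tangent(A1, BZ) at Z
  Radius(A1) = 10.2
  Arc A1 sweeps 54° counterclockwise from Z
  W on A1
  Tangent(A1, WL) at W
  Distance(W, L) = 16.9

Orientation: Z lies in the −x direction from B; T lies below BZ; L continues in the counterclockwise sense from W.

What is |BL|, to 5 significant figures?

59.915

On A1, Z sits at bearing 90° from T; a 54° counterclockwise sweep puts W at bearing 144°, so W = T + 10.2·(cos 144°, sin 144°) = (-47.252, -4.2046). The tangent condition forces TW to be normal to WL, so WL runs along (−sin 144°, cos 144°); with |WL| = 16.9, L = (-57.186, -17.877). Then |BL| = |L − B| = 59.915.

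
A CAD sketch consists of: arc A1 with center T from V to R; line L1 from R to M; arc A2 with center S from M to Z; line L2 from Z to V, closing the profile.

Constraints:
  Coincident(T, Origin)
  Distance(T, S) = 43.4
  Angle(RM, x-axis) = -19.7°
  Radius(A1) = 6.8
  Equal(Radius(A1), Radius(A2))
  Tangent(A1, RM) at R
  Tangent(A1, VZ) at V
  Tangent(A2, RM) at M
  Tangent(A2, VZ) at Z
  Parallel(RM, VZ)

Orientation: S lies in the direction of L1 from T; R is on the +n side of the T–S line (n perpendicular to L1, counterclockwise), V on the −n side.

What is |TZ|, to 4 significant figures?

43.93

The slot axis is L1's direction at -19.7°, so u = (cos -19.7°, sin -19.7°) = (0.9415, -0.3371) and n = (−sin -19.7°, cos -19.7°) = (0.3371, 0.9415). T is at the origin and S lies 43.4 along u from T, so S = 43.4·u = (40.86, -14.63). Tangency of A1 to both parallel lines with radius 6.8 puts R and V at T ± 6.8·n: R = (2.292, 6.402), V = (-2.292, -6.402). Equal radii place M and Z the same way about S: M = S + 6.8·n = (43.15, -8.228), Z = S − 6.8·n = (38.57, -21.03). Then |TZ| = |Z − T| = 43.93.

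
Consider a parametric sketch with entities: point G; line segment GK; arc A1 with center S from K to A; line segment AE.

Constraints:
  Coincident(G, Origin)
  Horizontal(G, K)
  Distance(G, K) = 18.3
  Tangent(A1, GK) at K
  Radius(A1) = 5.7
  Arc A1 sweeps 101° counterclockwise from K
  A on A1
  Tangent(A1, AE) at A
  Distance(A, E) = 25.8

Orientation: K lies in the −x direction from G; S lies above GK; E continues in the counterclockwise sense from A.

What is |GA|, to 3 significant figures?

14.4

G is at the origin; GK is horizontal with |GK| = 18.3 and K on the −x side, so K = (-18.3, 0.00). A1 meets GK tangentially, so SK is at right angles to GK, so S = K + (0, 5.7) = (-18.3, 5.70). On A1, K sits at bearing -90° from S; a 101° counterclockwise sweep puts A at bearing 11°, so A = S + 5.7·(cos 11°, sin 11°) = (-12.7, 6.79). Then |GA| = |A − G| = 14.4.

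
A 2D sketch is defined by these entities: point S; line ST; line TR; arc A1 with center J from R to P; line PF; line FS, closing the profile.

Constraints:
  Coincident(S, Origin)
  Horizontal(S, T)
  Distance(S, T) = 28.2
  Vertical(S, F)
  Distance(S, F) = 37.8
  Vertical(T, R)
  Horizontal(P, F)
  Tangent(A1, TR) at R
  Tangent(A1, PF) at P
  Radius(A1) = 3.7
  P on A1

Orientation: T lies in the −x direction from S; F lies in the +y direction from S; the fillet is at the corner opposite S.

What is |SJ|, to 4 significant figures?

41.99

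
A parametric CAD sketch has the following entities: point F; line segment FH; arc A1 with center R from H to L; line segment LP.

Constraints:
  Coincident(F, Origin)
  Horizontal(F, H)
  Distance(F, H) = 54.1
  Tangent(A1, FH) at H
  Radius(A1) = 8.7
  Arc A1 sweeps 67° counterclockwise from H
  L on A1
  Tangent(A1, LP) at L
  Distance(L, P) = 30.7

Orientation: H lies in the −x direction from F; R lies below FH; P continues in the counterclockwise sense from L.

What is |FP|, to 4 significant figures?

81.35

On A1, H sits at bearing 90° from R; a 67° counterclockwise sweep puts L at bearing 157°, so L = R + 8.7·(cos 157°, sin 157°) = (-62.11, -5.301). Since A1 is tangent to LP there, RL ⟂ LP, so LP runs along (−sin 157°, cos 157°); with |LP| = 30.7, P = (-74.10, -33.56). Then |FP| = |P − F| = 81.35.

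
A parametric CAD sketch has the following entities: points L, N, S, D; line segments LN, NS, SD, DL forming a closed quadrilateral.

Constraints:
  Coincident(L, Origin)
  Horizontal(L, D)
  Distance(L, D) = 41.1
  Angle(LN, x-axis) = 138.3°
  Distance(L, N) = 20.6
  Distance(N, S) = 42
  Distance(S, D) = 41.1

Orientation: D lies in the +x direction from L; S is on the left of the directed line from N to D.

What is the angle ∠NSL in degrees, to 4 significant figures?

28.70°

L is at the origin; L and D share the same y with |LD| = 41.1 and D in +x, so D = (41.1, 0). LN runs at 138.3° with |LN| = 20.6, so N = (-15.38, 13.70). S is determined by |NS| = 42.0 and |SD| = 41.1 together: it lies at the intersection of circle(N, 42.0) and circle(D, 41.1). With |ND| = 58.12, the foot of the radical line on ND is 29.70 from N and the perpendicular offset is √(42.0² − 29.70²) = 29.69. Taking the left-of-ND solution: S = (20.49, 35.56).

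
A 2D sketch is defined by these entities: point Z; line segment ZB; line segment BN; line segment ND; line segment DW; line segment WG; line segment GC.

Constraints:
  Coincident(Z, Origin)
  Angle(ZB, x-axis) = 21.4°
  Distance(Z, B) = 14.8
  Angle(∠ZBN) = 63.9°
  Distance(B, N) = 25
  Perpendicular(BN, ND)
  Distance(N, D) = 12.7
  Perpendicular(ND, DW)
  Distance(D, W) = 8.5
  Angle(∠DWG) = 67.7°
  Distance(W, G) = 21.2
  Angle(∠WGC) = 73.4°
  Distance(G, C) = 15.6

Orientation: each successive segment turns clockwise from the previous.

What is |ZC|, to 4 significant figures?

31.92

Z is at the origin; ZB runs at 21.4° with length 14.8, so B = (13.78, 5.400). ∠ZBN = 63.9° gives BN at -94.70° from the x-axis; with |BN| = 25.0, N = (11.73, -19.52). The perpendicularity gives ND at right angles to BN, so ND runs at 175.3°; with |ND| = 12.7, D = (-0.9261, -18.48). The perpendicularity gives DW at right angles to ND, so DW runs at 85.30°; with |DW| = 8.5, W = (-0.2297, -10.00). ∠DWG = 67.7° gives WG at -27.00° from the x-axis; with |WG| = 21.2, G = (18.66, -19.63). ∠WGC = 73.4° gives GC at -133.6° from the x-axis; with |GC| = 15.6, C = (7.902, -30.93). Then |ZC| = |C − Z| = 31.92.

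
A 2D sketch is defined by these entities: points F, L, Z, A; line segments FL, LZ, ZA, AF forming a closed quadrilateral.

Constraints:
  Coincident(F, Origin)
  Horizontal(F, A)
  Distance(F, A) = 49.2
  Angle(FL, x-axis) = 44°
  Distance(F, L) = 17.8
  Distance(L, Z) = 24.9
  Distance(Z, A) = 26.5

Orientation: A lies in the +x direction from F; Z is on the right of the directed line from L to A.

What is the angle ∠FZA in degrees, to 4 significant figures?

137.3°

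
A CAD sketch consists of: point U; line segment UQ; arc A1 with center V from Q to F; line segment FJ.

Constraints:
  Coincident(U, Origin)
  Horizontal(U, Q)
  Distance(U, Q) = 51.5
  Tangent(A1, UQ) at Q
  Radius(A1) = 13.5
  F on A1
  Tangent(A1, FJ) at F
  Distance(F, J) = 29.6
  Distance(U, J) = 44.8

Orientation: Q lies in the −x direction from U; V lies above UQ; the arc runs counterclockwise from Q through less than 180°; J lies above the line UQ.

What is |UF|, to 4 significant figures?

39.94

Checks: |VF| = 13.50 ✓; ∠(VF, FJ) = 90.00° ✓; |FJ| = 29.60 ✓; |UJ| = 44.80 ✓.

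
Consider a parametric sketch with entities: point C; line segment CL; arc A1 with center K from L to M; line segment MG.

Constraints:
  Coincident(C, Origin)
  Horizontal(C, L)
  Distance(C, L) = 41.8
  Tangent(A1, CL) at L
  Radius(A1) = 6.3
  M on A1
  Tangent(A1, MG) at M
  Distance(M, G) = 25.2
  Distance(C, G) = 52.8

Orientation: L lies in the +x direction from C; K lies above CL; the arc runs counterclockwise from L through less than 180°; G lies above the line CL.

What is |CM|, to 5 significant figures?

48.547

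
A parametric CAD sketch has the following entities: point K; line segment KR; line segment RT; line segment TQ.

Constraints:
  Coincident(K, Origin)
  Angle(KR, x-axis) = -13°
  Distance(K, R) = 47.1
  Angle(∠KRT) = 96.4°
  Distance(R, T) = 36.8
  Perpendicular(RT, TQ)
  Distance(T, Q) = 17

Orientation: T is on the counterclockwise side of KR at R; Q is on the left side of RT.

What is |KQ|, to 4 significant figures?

51.54

K is at the origin; KR runs at -13.0° with length 47.1, so R = 47.1·(cos -13.0°, sin -13.0°) = (45.89, -10.60). ∠KRT = 96.4°, so RT runs at -13.0° + (180° − 96.4°) = 70.60° from the x-axis; with |RT| = 36.8, T = R + 36.8·(cos 70.60°, sin 70.60°) = (58.12, 24.12). The perpendicularity gives TQ at right angles to RT; with |TQ| = 17.0 on the left of RT, Q = T + 17.0·(-0.9432, 0.3322) = (42.08, 29.76). Then |KQ| = |Q − K| = 51.54.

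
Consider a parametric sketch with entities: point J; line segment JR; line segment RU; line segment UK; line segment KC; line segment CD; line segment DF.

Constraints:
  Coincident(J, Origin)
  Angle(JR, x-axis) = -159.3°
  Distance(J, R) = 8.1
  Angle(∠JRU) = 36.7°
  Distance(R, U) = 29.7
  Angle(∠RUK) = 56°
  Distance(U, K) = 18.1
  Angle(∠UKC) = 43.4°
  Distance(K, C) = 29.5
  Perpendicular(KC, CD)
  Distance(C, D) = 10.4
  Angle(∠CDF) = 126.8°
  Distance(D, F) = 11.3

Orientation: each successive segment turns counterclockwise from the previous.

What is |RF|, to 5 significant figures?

34.122

J is at the origin; JR runs at -159.3° with length 8.1, so R = (-7.5771, -2.8631). ∠JRU = 36.7° gives RU at -16.000° from the x-axis; with |RU| = 29.7, U = (20.972, -11.050). ∠RUK = 56.0° gives UK at 108.00° from the x-axis; with |UK| = 18.1, K = (15.379, 6.1645). ∠UKC = 43.4° gives KC at -115.40° from the x-axis; with |KC| = 29.5, C = (2.7256, -20.484). KC is perpendicular to CD, so CD runs at -25.400°; with |CD| = 10.4, D = (12.120, -24.945). ∠CDF = 126.8° gives DF at 27.800° from the x-axis; with |DF| = 11.3, F = (22.116, -19.675). Then |RF| = |F − R| = 34.122.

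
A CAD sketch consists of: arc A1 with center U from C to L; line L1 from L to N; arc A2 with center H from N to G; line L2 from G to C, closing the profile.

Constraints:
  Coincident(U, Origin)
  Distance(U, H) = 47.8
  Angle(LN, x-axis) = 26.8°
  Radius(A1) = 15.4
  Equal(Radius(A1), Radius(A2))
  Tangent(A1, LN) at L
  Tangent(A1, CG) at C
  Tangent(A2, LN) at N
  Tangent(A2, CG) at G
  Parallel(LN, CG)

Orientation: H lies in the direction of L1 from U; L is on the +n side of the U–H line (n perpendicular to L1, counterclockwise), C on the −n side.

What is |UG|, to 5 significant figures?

50.220

The slot axis is L1's direction at 26.8°, so u = (cos 26.8°, sin 26.8°) = (0.89259, 0.45088) and n = (−sin 26.8°, cos 26.8°) = (-0.45088, 0.89259). U is at the origin and H lies 47.8 along u from U, so H = 47.8·u = (42.666, 21.552). Tangency of A1 to both parallel lines with radius 15.4 puts L and C at U ± 15.4·n: L = (-6.9435, 13.746), C = (6.9435, -13.746). Equal radii place N and G the same way about H: N = H + 15.4·n = (35.722, 35.298), G = H − 15.4·n = (49.609, 7.8061). Then |UG| = |G − U| = 50.220.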